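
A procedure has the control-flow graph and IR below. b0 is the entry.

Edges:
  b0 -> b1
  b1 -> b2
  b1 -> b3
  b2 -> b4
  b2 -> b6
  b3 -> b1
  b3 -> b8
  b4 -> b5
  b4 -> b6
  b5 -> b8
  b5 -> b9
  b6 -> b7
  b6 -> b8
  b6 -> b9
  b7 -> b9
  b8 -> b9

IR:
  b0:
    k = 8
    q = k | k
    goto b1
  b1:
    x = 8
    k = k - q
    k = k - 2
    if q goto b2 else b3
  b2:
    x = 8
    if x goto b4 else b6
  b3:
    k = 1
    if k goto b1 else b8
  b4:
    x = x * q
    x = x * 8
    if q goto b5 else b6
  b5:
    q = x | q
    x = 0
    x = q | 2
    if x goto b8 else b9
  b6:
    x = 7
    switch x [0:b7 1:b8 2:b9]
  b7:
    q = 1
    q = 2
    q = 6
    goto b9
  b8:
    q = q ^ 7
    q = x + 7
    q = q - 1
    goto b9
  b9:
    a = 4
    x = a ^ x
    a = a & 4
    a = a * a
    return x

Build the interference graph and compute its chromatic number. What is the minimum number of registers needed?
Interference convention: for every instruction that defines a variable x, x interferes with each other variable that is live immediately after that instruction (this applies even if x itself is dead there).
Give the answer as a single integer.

Per-block:
  b0: def={k,q} ue=∅
  b1: def={k,x} ue={k,q}
  b2: def={x} ue=∅
  b3: def={k} ue=∅
  b4: def={x} ue={q,x}
  b5: def={q,x} ue={q,x}
  b6: def={x} ue=∅
  b7: def={q} ue=∅
  b8: def={q} ue={q,x}
  b9: def={a,x} ue={x}

Liveness:
  b0 li=∅ lo={k,q}
  b1 li={k,q} lo={q,x}
  b2 li={q} lo={q,x}
  b3 li={q,x} lo={k,q,x}
  b4 li={q,x} lo={q,x}
  b5 li={q,x} lo={q,x}
  b6 li={q} lo={q,x}
  b7 li={x} lo={x}
  b8 li={q,x} lo={x}
  b9 li={x} lo=∅

Interference:
  a↔{x}
  k↔{q,x}
  q↔{k,x}
  x↔{a,k,q}

Registers:
  {k,q,x} pairwise interfere (3-clique) ⇒ χ ≥ 3
  assign a→R1 k→R1 q→R2 x→R0 — no edge inside a register ⇒ χ ≤ 3
  χ = 3

Answer: 3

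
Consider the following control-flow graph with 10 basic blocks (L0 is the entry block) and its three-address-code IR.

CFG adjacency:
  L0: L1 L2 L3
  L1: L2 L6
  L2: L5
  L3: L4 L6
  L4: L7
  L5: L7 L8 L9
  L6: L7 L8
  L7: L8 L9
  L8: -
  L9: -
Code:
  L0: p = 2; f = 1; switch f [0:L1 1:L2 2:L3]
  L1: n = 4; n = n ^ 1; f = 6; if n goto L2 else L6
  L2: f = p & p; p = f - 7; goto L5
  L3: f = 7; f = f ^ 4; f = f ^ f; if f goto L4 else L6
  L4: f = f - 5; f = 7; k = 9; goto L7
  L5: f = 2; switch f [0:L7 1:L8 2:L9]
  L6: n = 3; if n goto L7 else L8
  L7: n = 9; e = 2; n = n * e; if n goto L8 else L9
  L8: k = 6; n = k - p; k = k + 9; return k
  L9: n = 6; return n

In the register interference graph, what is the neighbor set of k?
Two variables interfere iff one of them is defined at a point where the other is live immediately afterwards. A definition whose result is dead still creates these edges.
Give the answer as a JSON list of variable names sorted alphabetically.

Answer: ["n", "p"]

Derivation:
Block summaries:
  L0: def={f,p} ue=∅
  L1: def={f,n} ue=∅
  L2: def={f,p} ue={p}
  L3: def={f} ue=∅
  L4: def={f,k} ue={f}
  L5: def={f} ue=∅
  L6: def={n} ue=∅
  L7: def={e,n} ue=∅
  L8: def={k,n} ue={p}
  L9: def={n} ue=∅

Liveness:
  L0 li=∅ lo={p}
  L1 li={p} lo={p}
  L2 li={p} lo={p}
  L3 li={p} lo={f,p}
  L4 li={f,p} lo={p}
  L5 li={p} lo={p}
  L6 li={p} lo={p}
  L7 li={p} lo={p}
  L8 li={p} lo=∅
  L9 li=∅ lo=∅

Interfere edges:
  e: {n,p}
  f: {n,p}
  k: {n,p}
  n: {e,f,k,p}
  p: {e,f,k,n}

N(k) = ["n", "p"]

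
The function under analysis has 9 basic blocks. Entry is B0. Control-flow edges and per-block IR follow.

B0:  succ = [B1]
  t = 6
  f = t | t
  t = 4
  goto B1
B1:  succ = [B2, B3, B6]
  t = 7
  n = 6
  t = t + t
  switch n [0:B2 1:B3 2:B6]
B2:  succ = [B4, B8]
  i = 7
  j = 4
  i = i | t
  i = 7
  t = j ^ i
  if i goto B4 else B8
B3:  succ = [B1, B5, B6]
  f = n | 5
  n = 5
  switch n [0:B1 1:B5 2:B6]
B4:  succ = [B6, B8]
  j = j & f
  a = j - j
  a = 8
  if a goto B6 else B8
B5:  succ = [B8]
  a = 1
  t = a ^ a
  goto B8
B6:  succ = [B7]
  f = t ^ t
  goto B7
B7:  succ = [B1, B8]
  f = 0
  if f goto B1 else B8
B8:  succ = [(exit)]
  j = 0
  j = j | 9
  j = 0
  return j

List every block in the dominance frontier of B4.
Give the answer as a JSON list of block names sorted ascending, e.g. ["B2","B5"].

idom tree: B1←B0 B2←B1 B3←B1 B4←B2 B5←B3 B6←B1 B7←B6 B8←B1
Dom∩ at merges:
  B1: preds {B0,B3,B7}: {B0} ∩ {B0,B1,B3} ∩ {B0,B1,B6,B7} = {B0}; idom=B0
  B6: preds {B1,B3,B4}: {B0,B1} ∩ {B0,B1,B3} ∩ {B0,B1,B2,B4} = {B0,B1}; idom=B1
  B8: preds {B2,B4,B5,B7}: {B0,B1,B2} ∩ {B0,B1,B2,B4} ∩ {B0,B1,B3,B5} ∩ {B0,B1,B6,B7} = {B0,B1}; idom=B1

Frontier:
  B1←B0: walk · to B0
  B1←B3: walk B3→B1 to B0
  B1←B7: walk B7→B6→B1 to B0
  B6←B1: walk · to B1
  B6←B3: walk B3 to B1
  B6←B4: walk B4→B2 to B1
  B8←B2: walk B2 to B1
  B8←B4: walk B4→B2 to B1
  B8←B5: walk B5→B3 to B1
  B8←B7: walk B7→B6 to B1
  DF(B0)=∅
  DF(B1)={B1}
  DF(B2)={B6,B8}
  DF(B3)={B1,B6,B8}
  DF(B4)={B6,B8}
  DF(B5)={B8}
  DF(B6)={B1,B8}
  DF(B7)={B1,B8}
  DF(B8)=∅

DF(B4) = ["B6", "B8"]

Answer: ["B6", "B8"]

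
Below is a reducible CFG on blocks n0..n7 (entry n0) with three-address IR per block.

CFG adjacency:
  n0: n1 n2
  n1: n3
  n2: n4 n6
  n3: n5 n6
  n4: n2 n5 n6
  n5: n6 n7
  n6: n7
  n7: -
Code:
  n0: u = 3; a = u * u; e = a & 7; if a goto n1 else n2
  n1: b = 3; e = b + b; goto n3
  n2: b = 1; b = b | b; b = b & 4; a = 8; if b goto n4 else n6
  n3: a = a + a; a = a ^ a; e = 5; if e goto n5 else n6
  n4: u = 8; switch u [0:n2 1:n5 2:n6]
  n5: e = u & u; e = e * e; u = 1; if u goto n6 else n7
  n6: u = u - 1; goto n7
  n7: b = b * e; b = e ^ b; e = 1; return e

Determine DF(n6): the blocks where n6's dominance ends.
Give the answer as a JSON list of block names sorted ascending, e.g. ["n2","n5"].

idom tree: n1←n0 n2←n0 n3←n1 n4←n2 n5←n0 n6←n0 n7←n0
Dom at joins:
  n2: preds {n0,n4}: {n0} ∩ {n0,n2,n4} = {n0}; idom=n0
  n5: preds {n3,n4}: {n0,n1,n3} ∩ {n0,n2,n4} = {n0}; idom=n0
  n6: preds {n2,n3,n4,n5}: {n0,n2} ∩ {n0,n1,n3} ∩ {n0,n2,n4} ∩ {n0,n5} = {n0}; idom=n0
  n7: preds {n5,n6}: {n0,n5} ∩ {n0,n6} = {n0}; idom=n0

DF derivation:
  join n2 pred n0: · stop@n0
  join n2 pred n4: n4→n2 stop@n0
  join n5 pred n3: n3→n1 stop@n0
  join n5 pred n4: n4→n2 stop@n0
  join n6 pred n2: n2 stop@n0
  join n6 pred n3: n3→n1 stop@n0
  join n6 pred n4: n4→n2 stop@n0
  join n6 pred n5: n5 stop@n0
  join n7 pred n5: n5 stop@n0
  join n7 pred n6: n6 stop@n0
  DF(n0)=∅
  DF(n1)={n5,n6}
  DF(n2)={n2,n5,n6}
  DF(n3)={n5,n6}
  DF(n4)={n2,n5,n6}
  DF(n5)={n6,n7}
  DF(n6)={n7}
  DF(n7)=∅

DF(n6) = ["n7"]

Answer: ["n7"]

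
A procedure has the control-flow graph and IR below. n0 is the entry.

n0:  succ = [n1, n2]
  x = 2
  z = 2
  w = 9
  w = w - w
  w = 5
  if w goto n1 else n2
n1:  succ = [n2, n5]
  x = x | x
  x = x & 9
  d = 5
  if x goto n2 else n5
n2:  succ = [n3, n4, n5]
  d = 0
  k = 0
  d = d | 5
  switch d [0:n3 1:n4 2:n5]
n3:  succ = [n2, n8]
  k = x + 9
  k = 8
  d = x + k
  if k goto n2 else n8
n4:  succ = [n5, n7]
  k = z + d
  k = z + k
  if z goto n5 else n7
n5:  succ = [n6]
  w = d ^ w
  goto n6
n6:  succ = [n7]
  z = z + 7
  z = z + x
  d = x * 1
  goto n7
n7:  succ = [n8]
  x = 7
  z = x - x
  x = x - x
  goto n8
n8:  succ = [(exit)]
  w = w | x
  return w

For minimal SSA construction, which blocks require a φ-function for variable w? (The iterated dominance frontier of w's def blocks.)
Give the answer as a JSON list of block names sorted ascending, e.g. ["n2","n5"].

idom tree: n1←n0 n2←n0 n3←n2 n4←n2 n5←n0 n6←n5 n7←n0 n8←n0
Join-block Dom:
  n2: preds {n0,n1,n3}: {n0} ∩ {n0,n1} ∩ {n0,n2,n3} = {n0}; idom=n0
  n5: preds {n1,n2,n4}: {n0,n1} ∩ {n0,n2} ∩ {n0,n2,n4} = {n0}; idom=n0
  n7: preds {n4,n6}: {n0,n2,n4} ∩ {n0,n5,n6} = {n0}; idom=n0
  n8: preds {n3,n7}: {n0,n2,n3} ∩ {n0,n7} = {n0}; idom=n0

DF derivation:
  join n2 pred n0: · stop@n0
  join n2 pred n1: n1 stop@n0
  join n2 pred n3: n3→n2 stop@n0
  join n5 pred n1: n1 stop@n0
  join n5 pred n2: n2 stop@n0
  join n5 pred n4: n4→n2 stop@n0
  join n7 pred n4: n4→n2 stop@n0
  join n7 pred n6: n6→n5 stop@n0
  join n8 pred n3: n3→n2 stop@n0
  join n8 pred n7: n7 stop@n0
  n0 → ∅
  n1 → {n2,n5}
  n2 → {n2,n5,n7,n8}
  n3 → {n2,n8}
  n4 → {n5,n7}
  n5 → {n7}
  n6 → {n7}
  n7 → {n8}
  n8 → ∅

φ for w: defs {n0,n5,n8}
  DF⁺ = {n7,n8}

Answer: ["n7", "n8"]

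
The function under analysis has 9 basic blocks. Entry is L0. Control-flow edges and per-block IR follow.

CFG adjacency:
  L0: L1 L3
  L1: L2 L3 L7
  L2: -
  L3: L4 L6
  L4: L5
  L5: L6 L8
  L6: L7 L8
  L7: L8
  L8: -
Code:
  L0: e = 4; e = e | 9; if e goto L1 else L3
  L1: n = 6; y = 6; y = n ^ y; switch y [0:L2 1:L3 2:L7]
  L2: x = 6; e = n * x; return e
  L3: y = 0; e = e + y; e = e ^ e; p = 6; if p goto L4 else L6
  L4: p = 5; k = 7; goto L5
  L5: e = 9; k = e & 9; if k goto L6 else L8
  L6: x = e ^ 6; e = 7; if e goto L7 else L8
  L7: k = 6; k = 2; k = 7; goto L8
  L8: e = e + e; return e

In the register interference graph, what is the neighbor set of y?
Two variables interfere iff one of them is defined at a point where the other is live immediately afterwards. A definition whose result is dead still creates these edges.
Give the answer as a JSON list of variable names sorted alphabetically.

Answer: ["e", "n"]

Working:
Per-block:
  L0 def {e} use ∅
  L1 def {n,y} use ∅
  L2 def {e,x} use {n}
  L3 def {e,p,y} use {e}
  L4 def {k,p} use ∅
  L5 def {e,k} use ∅
  L6 def {e,x} use {e}
  L7 def {k} use ∅
  L8 def {e} use {e}

Live sets:
  live L0: ∅→{e}
  live L1: {e}→{e,n}
  live L2: {n}→∅
  live L3: {e}→{e}
  live L4: ∅→∅
  live L5: ∅→{e}
  live L6: {e}→{e}
  live L7: {e}→{e}
  live L8: {e}→∅

Interference:
  e↔{k,n,p,y}
  k↔{e}
  n↔{e,x,y}
  p↔{e}
  x↔{n}
  y↔{e,n}

N(y) = ["e", "n"]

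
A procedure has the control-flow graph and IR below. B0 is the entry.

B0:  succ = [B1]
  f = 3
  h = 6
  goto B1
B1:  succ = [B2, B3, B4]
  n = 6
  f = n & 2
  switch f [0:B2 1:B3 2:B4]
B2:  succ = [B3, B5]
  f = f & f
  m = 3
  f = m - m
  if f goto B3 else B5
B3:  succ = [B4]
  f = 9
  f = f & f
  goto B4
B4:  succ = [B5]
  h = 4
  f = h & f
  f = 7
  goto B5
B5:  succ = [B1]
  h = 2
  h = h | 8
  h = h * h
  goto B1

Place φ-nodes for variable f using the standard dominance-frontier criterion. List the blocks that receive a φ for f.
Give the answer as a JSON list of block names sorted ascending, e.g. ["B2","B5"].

idom tree: B1←B0 B2←B1 B3←B1 B4←B1 B5←B1
Dom∩ at merges:
  B1: preds {B0,B5}: {B0} ∩ {B0,B1,B5} = {B0}; idom=B0
  B3: preds {B1,B2}: {B0,B1} ∩ {B0,B1,B2} = {B0,B1}; idom=B1
  B4: preds {B1,B3}: {B0,B1} ∩ {B0,B1,B3} = {B0,B1}; idom=B1
  B5: preds {B2,B4}: {B0,B1,B2} ∩ {B0,B1,B4} = {B0,B1}; idom=B1

DF derivation:
  join B1 pred B0: · stop@B0
  join B1 pred B5: B5→B1 stop@B0
  join B3 pred B1: · stop@B1
  join B3 pred B2: B2 stop@B1
  join B4 pred B1: · stop@B1
  join B4 pred B3: B3 stop@B1
  join B5 pred B2: B2 stop@B1
  join B5 pred B4: B4 stop@B1
  B0 → ∅
  B1 → {B1}
  B2 → {B3,B5}
  B3 → {B4}
  B4 → {B5}
  B5 → {B1}

φ for f: defs {B0,B1,B2,B3,B4}
  DF⁺ = {B1,B3,B4,B5}

Answer: ["B1", "B3", "B4", "B5"]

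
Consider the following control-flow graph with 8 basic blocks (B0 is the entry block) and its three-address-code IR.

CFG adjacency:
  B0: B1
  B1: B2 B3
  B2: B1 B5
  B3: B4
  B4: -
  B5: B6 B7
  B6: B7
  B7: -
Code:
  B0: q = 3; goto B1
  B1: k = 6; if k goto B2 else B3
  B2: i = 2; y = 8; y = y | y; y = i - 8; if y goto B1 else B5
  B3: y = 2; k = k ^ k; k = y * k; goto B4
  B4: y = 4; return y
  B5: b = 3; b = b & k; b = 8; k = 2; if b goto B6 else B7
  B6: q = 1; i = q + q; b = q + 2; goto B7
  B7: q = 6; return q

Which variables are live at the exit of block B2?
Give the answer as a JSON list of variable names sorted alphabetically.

Answer: ["k"]

Working:
def/use:
  B0: {q} / ∅
  B1: {k} / ∅
  B2: {i,y} / ∅
  B3: {k,y} / {k}
  B4: {y} / ∅
  B5: {b,k} / {k}
  B6: {b,i,q} / ∅
  B7: {q} / ∅

Backward fixpoint:
  B0: in=∅ out=∅
  B1: in=∅ out={k}
  B2: in={k} out={k}
  B3: in={k} out=∅
  B4: in=∅ out=∅
  B5: in={k} out=∅
  B6: in=∅ out=∅
  B7: in=∅ out=∅

live-out(B2) = ["k"]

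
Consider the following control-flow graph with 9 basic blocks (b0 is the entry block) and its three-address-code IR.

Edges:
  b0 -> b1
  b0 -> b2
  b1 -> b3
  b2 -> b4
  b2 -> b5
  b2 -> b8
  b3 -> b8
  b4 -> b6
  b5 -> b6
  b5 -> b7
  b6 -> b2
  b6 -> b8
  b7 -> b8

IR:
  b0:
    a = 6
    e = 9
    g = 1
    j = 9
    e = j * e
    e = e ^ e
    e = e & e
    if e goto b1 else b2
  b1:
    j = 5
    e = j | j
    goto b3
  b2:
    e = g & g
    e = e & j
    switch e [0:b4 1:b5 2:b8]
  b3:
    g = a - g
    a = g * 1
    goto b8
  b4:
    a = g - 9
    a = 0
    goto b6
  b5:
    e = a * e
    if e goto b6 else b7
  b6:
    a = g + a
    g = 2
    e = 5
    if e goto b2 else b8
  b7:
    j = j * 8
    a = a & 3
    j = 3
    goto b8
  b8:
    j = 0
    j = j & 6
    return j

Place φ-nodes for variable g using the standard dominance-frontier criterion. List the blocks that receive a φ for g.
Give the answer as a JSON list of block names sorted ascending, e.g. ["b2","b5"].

Answer: ["b2", "b8"]

Analysis:
idom tree: b1←b0 b2←b0 b3←b1 b4←b2 b5←b2 b6←b2 b7←b5 b8←b0
Dom∩ at merges:
  b2: preds {b0,b6}: {b0} ∩ {b0,b2,b6} = {b0}; idom=b0
  b6: preds {b4,b5}: {b0,b2,b4} ∩ {b0,b2,b5} = {b0,b2}; idom=b2
  b8: preds {b2,b3,b6,b7}: {b0,b2} ∩ {b0,b1,b3} ∩ {b0,b2,b6} ∩ {b0,b2,b5,b7} = {b0}; idom=b0

DF walk-up:
  join b2 pred b0: · stop@b0
  join b2 pred b6: b6→b2 stop@b0
  join b6 pred b4: b4 stop@b2
  join b6 pred b5: b5 stop@b2
  join b8 pred b2: b2 stop@b0
  join b8 pred b3: b3→b1 stop@b0
  join b8 pred b6: b6→b2 stop@b0
  join b8 pred b7: b7→b5→b2 stop@b0
  DF(b0)=∅
  DF(b1)={b8}
  DF(b2)={b2,b8}
  DF(b3)={b8}
  DF(b4)={b6}
  DF(b5)={b6,b8}
  DF(b6)={b2,b8}
  DF(b7)={b8}
  DF(b8)=∅

φ for g: defs {b0,b3,b6}
  DF⁺ = {b2,b8}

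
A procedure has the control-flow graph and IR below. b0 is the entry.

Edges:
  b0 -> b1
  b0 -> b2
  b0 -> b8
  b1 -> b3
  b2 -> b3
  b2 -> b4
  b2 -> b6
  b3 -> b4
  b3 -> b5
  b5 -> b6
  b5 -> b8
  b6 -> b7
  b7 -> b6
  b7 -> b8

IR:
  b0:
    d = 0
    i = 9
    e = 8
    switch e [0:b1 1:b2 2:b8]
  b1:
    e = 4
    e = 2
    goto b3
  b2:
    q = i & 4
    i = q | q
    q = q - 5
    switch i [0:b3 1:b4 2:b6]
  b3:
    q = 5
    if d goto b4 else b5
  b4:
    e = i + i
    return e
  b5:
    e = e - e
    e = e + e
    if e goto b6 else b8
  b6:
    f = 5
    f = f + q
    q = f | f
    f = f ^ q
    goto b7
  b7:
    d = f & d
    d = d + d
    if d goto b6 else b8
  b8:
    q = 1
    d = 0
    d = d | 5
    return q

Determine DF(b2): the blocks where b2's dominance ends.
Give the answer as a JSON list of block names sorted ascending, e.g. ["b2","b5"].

Answer: ["b3", "b4", "b6"]

Working:
idom tree: b1←b0 b2←b0 b3←b0 b4←b0 b5←b3 b6←b0 b7←b6 b8←b0
Dom∩ at merges:
  b3: preds {b1,b2}: {b0,b1} ∩ {b0,b2} = {b0}; idom=b0
  b4: preds {b2,b3}: {b0,b2} ∩ {b0,b3} = {b0}; idom=b0
  b6: preds {b2,b5,b7}: {b0,b2} ∩ {b0,b3,b5} ∩ {b0,b6,b7} = {b0}; idom=b0
  b8: preds {b0,b5,b7}: {b0} ∩ {b0,b3,b5} ∩ {b0,b6,b7} = {b0}; idom=b0

DF derivation:
  b3←b1: walk b1 to b0
  b3←b2: walk b2 to b0
  b4←b2: walk b2 to b0
  b4←b3: walk b3 to b0
  b6←b2: walk b2 to b0
  b6←b5: walk b5→b3 to b0
  b6←b7: walk b7→b6 to b0
  b8←b0: walk · to b0
  b8←b5: walk b5→b3 to b0
  b8←b7: walk b7→b6 to b0
  b0 → ∅
  b1 → {b3}
  b2 → {b3,b4,b6}
  b3 → {b4,b6,b8}
  b4 → ∅
  b5 → {b6,b8}
  b6 → {b6,b8}
  b7 → {b6,b8}
  b8 → ∅

DF(b2) = ["b3", "b4", "b6"]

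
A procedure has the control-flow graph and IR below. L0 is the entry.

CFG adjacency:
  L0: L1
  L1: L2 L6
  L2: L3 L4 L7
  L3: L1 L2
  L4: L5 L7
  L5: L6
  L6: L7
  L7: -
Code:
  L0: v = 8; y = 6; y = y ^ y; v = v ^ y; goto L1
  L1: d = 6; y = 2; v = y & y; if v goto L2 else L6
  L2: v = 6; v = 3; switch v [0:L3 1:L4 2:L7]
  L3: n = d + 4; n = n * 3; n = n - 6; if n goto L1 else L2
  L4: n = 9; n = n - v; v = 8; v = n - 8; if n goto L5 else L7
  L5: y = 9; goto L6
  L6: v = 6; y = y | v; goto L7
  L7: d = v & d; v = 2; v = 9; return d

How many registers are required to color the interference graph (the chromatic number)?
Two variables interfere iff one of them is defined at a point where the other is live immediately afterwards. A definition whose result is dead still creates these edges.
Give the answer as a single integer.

Answer: 3

Derivation:
Block summaries:
  L0: def={v,y} ue=∅
  L1: def={d,v,y} ue=∅
  L2: def={v} ue=∅
  L3: def={n} ue={d}
  L4: def={n,v} ue={v}
  L5: def={y} ue=∅
  L6: def={v,y} ue={y}
  L7: def={d,v} ue={d,v}

Liveness:
  L0 li=∅ lo=∅
  L1 li=∅ lo={d,y}
  L2 li={d} lo={d,v}
  L3 li={d} lo={d}
  L4 li={d,v} lo={d,v}
  L5 li={d} lo={d,y}
  L6 li={d,y} lo={d,v}
  L7 li={d,v} lo=∅

Interference:
  d — {n,v,y}
  n — {d,v}
  v — {d,n,y}
  y — {d,v}

Registers:
  lower bound: {d,n,v} mutually conflict ⇒ χ ≥ 3
  assign d→r0 n→r2 v→r1 y→r2 — no edge inside a register ⇒ χ ≤ 3
  χ = 3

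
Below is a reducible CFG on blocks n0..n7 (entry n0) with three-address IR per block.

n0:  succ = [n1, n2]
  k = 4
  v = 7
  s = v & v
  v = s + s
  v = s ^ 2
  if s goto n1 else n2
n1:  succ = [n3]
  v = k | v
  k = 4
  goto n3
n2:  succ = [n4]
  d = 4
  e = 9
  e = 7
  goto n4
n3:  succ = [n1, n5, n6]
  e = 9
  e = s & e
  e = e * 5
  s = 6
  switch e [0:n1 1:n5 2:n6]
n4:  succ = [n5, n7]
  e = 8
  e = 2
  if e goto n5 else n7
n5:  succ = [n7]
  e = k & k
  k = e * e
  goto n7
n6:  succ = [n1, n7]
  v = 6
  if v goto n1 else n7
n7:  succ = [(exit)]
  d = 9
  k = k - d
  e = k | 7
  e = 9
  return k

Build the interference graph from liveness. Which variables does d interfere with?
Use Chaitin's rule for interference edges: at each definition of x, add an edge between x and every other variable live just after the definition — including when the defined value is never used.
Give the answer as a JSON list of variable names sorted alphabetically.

Answer: ["k"]

Working:
Per-block:
  n0: {k,s,v} / ∅
  n1: {k,v} / {k,v}
  n2: {d,e} / ∅
  n3: {e,s} / {s}
  n4: {e} / ∅
  n5: {e,k} / {k}
  n6: {v} / ∅
  n7: {d,e,k} / {k}

Live sets:
  n0 li=∅ lo={k,s,v}
  n1 li={k,s,v} lo={k,s,v}
  n2 li={k} lo={k}
  n3 li={k,s,v} lo={k,s,v}
  n4 li={k} lo={k}
  n5 li={k} lo={k}
  n6 li={k,s} lo={k,s,v}
  n7 li={k} lo=∅

Conflict graph:
  d: {k}
  e: {k,s,v}
  k: {d,e,s,v}
  s: {e,k,v}
  v: {e,k,s}

N(d) = ["k"]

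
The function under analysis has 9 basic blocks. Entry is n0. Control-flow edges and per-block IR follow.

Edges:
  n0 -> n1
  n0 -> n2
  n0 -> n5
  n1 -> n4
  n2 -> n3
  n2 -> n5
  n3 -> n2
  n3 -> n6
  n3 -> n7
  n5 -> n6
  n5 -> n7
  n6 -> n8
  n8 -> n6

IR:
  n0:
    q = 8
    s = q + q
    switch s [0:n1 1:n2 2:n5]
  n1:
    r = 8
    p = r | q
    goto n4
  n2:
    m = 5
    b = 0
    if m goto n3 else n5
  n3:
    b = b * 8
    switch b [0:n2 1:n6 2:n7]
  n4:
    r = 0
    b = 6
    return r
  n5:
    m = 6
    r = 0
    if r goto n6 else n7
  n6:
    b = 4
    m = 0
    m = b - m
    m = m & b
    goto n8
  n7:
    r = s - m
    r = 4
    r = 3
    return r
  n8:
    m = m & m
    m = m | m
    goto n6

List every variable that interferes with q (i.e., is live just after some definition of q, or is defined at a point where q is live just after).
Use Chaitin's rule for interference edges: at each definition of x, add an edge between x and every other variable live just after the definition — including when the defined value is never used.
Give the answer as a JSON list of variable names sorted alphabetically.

Answer: ["r", "s"]

Analysis:
def/use:
  n0: {q,s} / ∅
  n1: {p,r} / {q}
  n2: {b,m} / ∅
  n3: {b} / {b}
  n4: {b,r} / ∅
  n5: {m,r} / ∅
  n6: {b,m} / ∅
  n7: {r} / {m,s}
  n8: {m} / {m}

Liveness:
  n0 li=∅ lo={q,s}
  n1 li={q} lo=∅
  n2 li={s} lo={b,m,s}
  n3 li={b,m,s} lo={m,s}
  n4 li=∅ lo=∅
  n5 li={s} lo={m,s}
  n6 li=∅ lo={m}
  n7 li={m,s} lo=∅
  n8 li={m} lo=∅

Conflict graph:
  b: {m,r,s}
  m: {b,r,s}
  p: ∅
  q: {r,s}
  r: {b,m,q,s}
  s: {b,m,q,r}

N(q) = ["r", "s"]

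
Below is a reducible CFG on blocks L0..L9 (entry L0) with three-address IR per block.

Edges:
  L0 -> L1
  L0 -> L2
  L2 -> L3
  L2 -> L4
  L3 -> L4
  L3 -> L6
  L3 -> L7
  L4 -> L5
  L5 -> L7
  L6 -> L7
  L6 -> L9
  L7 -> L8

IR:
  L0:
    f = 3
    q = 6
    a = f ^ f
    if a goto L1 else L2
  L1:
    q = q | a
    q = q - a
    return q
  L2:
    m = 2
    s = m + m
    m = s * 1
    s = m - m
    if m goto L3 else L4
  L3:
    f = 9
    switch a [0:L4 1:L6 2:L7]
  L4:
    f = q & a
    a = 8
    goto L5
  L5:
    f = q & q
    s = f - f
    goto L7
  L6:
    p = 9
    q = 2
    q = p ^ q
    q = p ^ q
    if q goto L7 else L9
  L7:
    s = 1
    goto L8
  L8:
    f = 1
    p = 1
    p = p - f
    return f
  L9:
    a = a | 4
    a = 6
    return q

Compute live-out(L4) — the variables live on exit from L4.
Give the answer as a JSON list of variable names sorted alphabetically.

Block summaries:
  L0: def={a,f,q} ue=∅
  L1: def={q} ue={a,q}
  L2: def={m,s} ue=∅
  L3: def={f} ue={a}
  L4: def={a,f} ue={a,q}
  L5: def={f,s} ue={q}
  L6: def={p,q} ue=∅
  L7: def={s} ue=∅
  L8: def={f,p} ue=∅
  L9: def={a} ue={a,q}

Backward fixpoint:
  L0 li=∅ lo={a,q}
  L1 li={a,q} lo=∅
  L2 li={a,q} lo={a,q}
  L3 li={a,q} lo={a,q}
  L4 li={a,q} lo={q}
  L5 li={q} lo=∅
  L6 li={a} lo={a,q}
  L7 li=∅ lo=∅
  L8 li=∅ lo=∅
  L9 li={a,q} lo=∅

live-out(L4) = ["q"]

Answer: ["q"]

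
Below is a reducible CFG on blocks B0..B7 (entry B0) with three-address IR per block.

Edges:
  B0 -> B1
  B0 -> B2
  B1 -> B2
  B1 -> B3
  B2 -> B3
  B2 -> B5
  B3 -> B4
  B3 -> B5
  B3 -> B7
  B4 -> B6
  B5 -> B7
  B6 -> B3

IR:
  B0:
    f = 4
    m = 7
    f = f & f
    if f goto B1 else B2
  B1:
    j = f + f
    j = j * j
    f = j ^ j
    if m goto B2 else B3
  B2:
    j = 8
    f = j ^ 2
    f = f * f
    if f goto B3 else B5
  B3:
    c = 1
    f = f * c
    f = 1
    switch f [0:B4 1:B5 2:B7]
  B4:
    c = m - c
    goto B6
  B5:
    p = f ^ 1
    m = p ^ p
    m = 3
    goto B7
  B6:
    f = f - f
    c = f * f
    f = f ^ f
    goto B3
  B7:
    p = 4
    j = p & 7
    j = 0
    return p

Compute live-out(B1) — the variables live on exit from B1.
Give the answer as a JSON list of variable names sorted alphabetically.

Per-block:
  B0: {f,m} / ∅
  B1: {f,j} / {f,m}
  B2: {f,j} / ∅
  B3: {c,f} / {f}
  B4: {c} / {c,m}
  B5: {m,p} / {f}
  B6: {c,f} / {f}
  B7: {j,p} / ∅

Backward fixpoint:
  B0 li=∅ lo={f,m}
  B1 li={f,m} lo={f,m}
  B2 li={m} lo={f,m}
  B3 li={f,m} lo={c,f,m}
  B4 li={c,f,m} lo={f,m}
  B5 li={f} lo=∅
  B6 li={f,m} lo={f,m}
  B7 li=∅ lo=∅

live-out(B1) = ["f", "m"]

Answer: ["f", "m"]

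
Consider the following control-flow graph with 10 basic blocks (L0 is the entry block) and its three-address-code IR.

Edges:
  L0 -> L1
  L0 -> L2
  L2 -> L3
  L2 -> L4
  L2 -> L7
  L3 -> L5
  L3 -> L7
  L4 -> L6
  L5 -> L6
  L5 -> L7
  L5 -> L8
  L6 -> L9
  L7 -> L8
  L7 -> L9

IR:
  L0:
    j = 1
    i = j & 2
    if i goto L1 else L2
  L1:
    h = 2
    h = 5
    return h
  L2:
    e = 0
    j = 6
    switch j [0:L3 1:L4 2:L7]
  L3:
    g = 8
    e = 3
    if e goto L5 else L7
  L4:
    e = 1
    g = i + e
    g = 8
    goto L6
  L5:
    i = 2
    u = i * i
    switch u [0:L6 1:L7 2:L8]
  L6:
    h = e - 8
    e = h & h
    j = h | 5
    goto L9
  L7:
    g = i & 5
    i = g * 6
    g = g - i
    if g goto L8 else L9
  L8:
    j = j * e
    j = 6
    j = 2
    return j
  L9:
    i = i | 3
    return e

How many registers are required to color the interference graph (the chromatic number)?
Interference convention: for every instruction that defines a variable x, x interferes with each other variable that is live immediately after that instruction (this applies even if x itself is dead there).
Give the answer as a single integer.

Per-block:
  L0: def={i,j} ue=∅
  L1: def={h} ue=∅
  L2: def={e,j} ue=∅
  L3: def={e,g} ue=∅
  L4: def={e,g} ue={i}
  L5: def={i,u} ue=∅
  L6: def={e,h,j} ue={e}
  L7: def={g,i} ue={i}
  L8: def={j} ue={e,j}
  L9: def={i} ue={e,i}

Live sets:
  live L0: ∅→{i}
  live L1: ∅→∅
  live L2: {i}→{e,i,j}
  live L3: {i,j}→{e,i,j}
  live L4: {i}→{e,i}
  live L5: {e,j}→{e,i,j}
  live L6: {e,i}→{e,i}
  live L7: {e,i,j}→{e,i,j}
  live L8: {e,j}→∅
  live L9: {e,i}→∅

Conflict graph:
  e↔{g,h,i,j,u}
  g↔{e,i,j}
  h↔{e,i}
  i↔{e,g,h,j,u}
  j↔{e,g,i,u}
  u↔{e,i,j}

Registers:
  clique {e,g,i,j} ⇒ need ≥ 4
  4-colouring: r0={e}  r1={i}  r2={h,j}  r3={g,u}
  χ = 4

Answer: 4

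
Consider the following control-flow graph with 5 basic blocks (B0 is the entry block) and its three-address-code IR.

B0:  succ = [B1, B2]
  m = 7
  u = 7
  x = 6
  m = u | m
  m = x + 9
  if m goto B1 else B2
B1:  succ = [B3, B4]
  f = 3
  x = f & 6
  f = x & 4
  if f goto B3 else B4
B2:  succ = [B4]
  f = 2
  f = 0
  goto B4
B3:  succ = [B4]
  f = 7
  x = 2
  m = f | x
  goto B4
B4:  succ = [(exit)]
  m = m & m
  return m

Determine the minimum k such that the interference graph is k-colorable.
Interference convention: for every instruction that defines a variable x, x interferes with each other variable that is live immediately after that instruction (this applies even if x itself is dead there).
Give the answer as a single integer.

Block summaries:
  B0 def {m,u,x} use ∅
  B1 def {f,x} use ∅
  B2 def {f} use ∅
  B3 def {f,m,x} use ∅
  B4 def {m} use {m}

Live sets:
  B0 li=∅ lo={m}
  B1 li={m} lo={m}
  B2 li={m} lo={m}
  B3 li=∅ lo={m}
  B4 li={m} lo=∅

Conflict graph:
  f: {m,x}
  m: {f,u,x}
  u: {m,x}
  x: {f,m,u}

Chromatic number:
  lower bound: {f,m,x} mutually conflict ⇒ χ ≥ 3
  3-colouring: R0={m}  R1={x}  R2={f,u}
  χ = 3

Answer: 3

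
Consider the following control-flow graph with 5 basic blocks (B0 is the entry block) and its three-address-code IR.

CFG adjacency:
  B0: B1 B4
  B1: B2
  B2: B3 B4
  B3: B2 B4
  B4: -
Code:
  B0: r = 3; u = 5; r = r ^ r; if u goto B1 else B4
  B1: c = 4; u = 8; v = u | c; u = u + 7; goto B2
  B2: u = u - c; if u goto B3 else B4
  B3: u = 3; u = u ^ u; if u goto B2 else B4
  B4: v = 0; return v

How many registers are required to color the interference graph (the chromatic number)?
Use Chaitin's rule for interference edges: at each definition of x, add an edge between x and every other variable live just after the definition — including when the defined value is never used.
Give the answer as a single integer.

Per-block:
  B0 def {r,u} use ∅
  B1 def {c,u,v} use ∅
  B2 def {u} use {c,u}
  B3 def {u} use ∅
  B4 def {v} use ∅

Liveness:
  B0: in=∅ out=∅
  B1: in=∅ out={c,u}
  B2: in={c,u} out={c}
  B3: in={c} out={c,u}
  B4: in=∅ out=∅

Interfere edges:
  c: {u,v}
  r: {u}
  u: {c,r,v}
  v: {c,u}

Chromatic number:
  {c,u,v} pairwise interfere (3-clique) ⇒ χ ≥ 3
  assign c→R1 r→R1 u→R0 v→R2 — no edge inside a register ⇒ χ ≤ 3
  χ = 3

Answer: 3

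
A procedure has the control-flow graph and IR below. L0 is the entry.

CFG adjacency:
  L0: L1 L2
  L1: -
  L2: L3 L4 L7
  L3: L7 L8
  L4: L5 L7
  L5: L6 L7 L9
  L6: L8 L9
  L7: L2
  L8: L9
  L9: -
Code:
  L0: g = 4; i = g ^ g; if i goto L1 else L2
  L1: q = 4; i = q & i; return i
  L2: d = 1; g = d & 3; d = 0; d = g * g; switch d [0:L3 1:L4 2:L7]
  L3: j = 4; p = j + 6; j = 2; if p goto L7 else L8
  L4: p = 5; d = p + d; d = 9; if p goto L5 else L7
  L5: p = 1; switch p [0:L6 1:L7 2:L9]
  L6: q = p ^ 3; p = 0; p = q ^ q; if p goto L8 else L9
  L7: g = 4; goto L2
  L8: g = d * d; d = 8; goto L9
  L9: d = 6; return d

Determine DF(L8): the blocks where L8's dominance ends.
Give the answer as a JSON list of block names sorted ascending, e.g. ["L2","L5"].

idom tree: L1←L0 L2←L0 L3←L2 L4←L2 L5←L4 L6←L5 L7←L2 L8←L2 L9←L2
Dom∩ at merges:
  L2: preds {L0,L7}: {L0} ∩ {L0,L2,L7} = {L0}; idom=L0
  L7: preds {L2,L3,L4,L5}: {L0,L2} ∩ {L0,L2,L3} ∩ {L0,L2,L4} ∩ {L0,L2,L4,L5} = {L0,L2}; idom=L2
  L8: preds {L3,L6}: {L0,L2,L3} ∩ {L0,L2,L4,L5,L6} = {L0,L2}; idom=L2
  L9: preds {L5,L6,L8}: {L0,L2,L4,L5} ∩ {L0,L2,L4,L5,L6} ∩ {L0,L2,L8} = {L0,L2}; idom=L2

DF walk-up:
  join L2 pred L0: · stop@L0
  join L2 pred L7: L7→L2 stop@L0
  join L7 pred L2: · stop@L2
  join L7 pred L3: L3 stop@L2
  join L7 pred L4: L4 stop@L2
  join L7 pred L5: L5→L4 stop@L2
  join L8 pred L3: L3 stop@L2
  join L8 pred L6: L6→L5→L4 stop@L2
  join L9 pred L5: L5→L4 stop@L2
  join L9 pred L6: L6→L5→L4 stop@L2
  join L9 pred L8: L8 stop@L2
  L0 → ∅
  L1 → ∅
  L2 → {L2}
  L3 → {L7,L8}
  L4 → {L7,L8,L9}
  L5 → {L7,L8,L9}
  L6 → {L8,L9}
  L7 → {L2}
  L8 → {L9}
  L9 → ∅

DF(L8) = ["L9"]

Answer: ["L9"]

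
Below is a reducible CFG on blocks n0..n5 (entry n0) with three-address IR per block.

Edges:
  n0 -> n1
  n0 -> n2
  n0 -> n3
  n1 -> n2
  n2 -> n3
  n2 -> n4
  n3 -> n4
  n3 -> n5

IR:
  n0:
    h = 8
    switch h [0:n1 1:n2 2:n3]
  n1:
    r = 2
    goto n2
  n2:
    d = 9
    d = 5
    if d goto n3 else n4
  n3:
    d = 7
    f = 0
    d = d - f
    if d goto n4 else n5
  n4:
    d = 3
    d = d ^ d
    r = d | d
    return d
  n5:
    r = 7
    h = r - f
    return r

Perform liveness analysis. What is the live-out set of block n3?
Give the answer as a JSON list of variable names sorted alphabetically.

Block summaries:
  n0: def={h} ue=∅
  n1: def={r} ue=∅
  n2: def={d} ue=∅
  n3: def={d,f} ue=∅
  n4: def={d,r} ue=∅
  n5: def={h,r} ue={f}

Liveness:
  n0 li=∅ lo=∅
  n1 li=∅ lo=∅
  n2 li=∅ lo=∅
  n3 li=∅ lo={f}
  n4 li=∅ lo=∅
  n5 li={f} lo=∅

live-out(n3) = ["f"]

Answer: ["f"]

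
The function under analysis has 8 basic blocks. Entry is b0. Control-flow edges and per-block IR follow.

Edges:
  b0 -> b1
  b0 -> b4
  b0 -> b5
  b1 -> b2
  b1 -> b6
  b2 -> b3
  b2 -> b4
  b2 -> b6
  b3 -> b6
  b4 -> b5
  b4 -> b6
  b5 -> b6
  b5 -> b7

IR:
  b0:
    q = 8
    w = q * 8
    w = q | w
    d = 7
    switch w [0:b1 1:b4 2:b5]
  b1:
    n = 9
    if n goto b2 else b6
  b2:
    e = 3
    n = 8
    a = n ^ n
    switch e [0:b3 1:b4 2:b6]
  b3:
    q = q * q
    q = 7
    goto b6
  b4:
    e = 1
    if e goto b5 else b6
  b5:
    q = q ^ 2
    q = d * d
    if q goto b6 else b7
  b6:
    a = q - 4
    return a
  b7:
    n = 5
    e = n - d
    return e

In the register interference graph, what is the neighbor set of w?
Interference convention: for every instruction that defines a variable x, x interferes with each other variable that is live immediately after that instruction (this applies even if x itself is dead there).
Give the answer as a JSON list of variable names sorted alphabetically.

Answer: ["d", "q"]

Analysis:
Per-block:
  b0 def {d,q,w} use ∅
  b1 def {n} use ∅
  b2 def {a,e,n} use ∅
  b3 def {q} use {q}
  b4 def {e} use ∅
  b5 def {q} use {d,q}
  b6 def {a} use {q}
  b7 def {e,n} use {d}

Live sets:
  live b0: ∅→{d,q}
  live b1: {d,q}→{d,q}
  live b2: {d,q}→{d,q}
  live b3: {q}→{q}
  live b4: {d,q}→{d,q}
  live b5: {d,q}→{d,q}
  live b6: {q}→∅
  live b7: {d}→∅

Interfere edges:
  a↔{d,e,q}
  d↔{a,e,n,q,w}
  e↔{a,d,n,q}
  n↔{d,e,q}
  q↔{a,d,e,n,w}
  w↔{d,q}

N(w) = ["d", "q"]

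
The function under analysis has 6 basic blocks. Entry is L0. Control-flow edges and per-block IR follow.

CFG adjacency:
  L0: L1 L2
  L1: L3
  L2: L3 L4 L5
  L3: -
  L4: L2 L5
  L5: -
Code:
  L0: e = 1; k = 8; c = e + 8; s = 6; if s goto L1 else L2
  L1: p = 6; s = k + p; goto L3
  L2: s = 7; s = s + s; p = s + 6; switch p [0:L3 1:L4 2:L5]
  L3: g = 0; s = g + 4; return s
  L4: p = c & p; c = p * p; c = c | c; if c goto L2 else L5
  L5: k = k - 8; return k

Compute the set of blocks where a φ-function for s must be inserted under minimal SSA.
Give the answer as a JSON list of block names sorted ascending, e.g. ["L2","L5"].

idom tree: L1←L0 L2←L0 L3←L0 L4←L2 L5←L2
Dom∩ at merges:
  L2: preds {L0,L4}: {L0} ∩ {L0,L2,L4} = {L0}; idom=L0
  L3: preds {L1,L2}: {L0,L1} ∩ {L0,L2} = {L0}; idom=L0
  L5: preds {L2,L4}: {L0,L2} ∩ {L0,L2,L4} = {L0,L2}; idom=L2

DF derivation:
  join L2 pred L0: · stop@L0
  join L2 pred L4: L4→L2 stop@L0
  join L3 pred L1: L1 stop@L0
  join L3 pred L2: L2 stop@L0
  join L5 pred L2: · stop@L2
  join L5 pred L4: L4 stop@L2
  L0 → ∅
  L1 → {L3}
  L2 → {L2,L3}
  L3 → ∅
  L4 → {L2,L5}
  L5 → ∅

φ for s: defs {L0,L1,L2,L3}
  DF⁺ = {L2,L3}

Answer: ["L2", "L3"]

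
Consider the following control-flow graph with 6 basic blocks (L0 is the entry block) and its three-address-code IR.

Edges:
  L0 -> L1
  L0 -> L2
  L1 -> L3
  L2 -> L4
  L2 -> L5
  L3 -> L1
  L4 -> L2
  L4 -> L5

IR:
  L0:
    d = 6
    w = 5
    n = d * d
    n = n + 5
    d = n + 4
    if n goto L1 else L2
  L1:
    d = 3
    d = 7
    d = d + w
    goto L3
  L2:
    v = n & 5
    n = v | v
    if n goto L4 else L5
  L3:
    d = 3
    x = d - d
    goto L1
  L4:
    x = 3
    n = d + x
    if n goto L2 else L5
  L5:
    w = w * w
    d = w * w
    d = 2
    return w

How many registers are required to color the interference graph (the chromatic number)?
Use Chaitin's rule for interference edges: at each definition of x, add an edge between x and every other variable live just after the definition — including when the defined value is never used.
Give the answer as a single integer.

Answer: 3

Analysis:
Block summaries:
  L0: {d,n,w} / ∅
  L1: {d} / {w}
  L2: {n,v} / {n}
  L3: {d,x} / ∅
  L4: {n,x} / {d}
  L5: {d,w} / {w}

Liveness:
  live L0: ∅→{d,n,w}
  live L1: {w}→{w}
  live L2: {d,n,w}→{d,w}
  live L3: {w}→{w}
  live L4: {d,w}→{d,n,w}
  live L5: {w}→∅

Interference:
  d — {n,v,w,x}
  n — {d,w}
  v — {d,w}
  w — {d,n,v,x}
  x — {d,w}

Colouring:
  lower bound: {d,n,w} mutually conflict ⇒ χ ≥ 3
  3-colouring: R0={d}  R1={w}  R2={n,v,x}
  χ = 3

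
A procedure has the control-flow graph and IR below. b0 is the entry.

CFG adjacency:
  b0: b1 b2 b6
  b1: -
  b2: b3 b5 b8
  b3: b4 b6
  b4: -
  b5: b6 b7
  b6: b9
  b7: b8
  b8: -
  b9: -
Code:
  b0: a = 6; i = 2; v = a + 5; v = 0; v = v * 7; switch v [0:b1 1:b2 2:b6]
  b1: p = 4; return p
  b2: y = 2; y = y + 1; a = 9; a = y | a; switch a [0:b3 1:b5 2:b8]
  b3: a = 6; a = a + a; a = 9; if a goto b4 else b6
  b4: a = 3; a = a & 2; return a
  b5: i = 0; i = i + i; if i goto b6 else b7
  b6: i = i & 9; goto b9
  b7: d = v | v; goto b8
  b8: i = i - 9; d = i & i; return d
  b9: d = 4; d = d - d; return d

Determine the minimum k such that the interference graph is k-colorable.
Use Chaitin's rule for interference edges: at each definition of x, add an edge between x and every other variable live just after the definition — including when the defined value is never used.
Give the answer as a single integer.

Answer: 4

Analysis:
def/use:
  b0 def {a,i,v} use ∅
  b1 def {p} use ∅
  b2 def {a,y} use ∅
  b3 def {a} use ∅
  b4 def {a} use ∅
  b5 def {i} use ∅
  b6 def {i} use {i}
  b7 def {d} use {v}
  b8 def {d,i} use {i}
  b9 def {d} use ∅

Backward fixpoint:
  b0: in=∅ out={i,v}
  b1: in=∅ out=∅
  b2: in={i,v} out={i,v}
  b3: in={i} out={i}
  b4: in=∅ out=∅
  b5: in={v} out={i,v}
  b6: in={i} out=∅
  b7: in={i,v} out={i}
  b8: in={i} out=∅
  b9: in=∅ out=∅

Conflict graph:
  a: {i,v,y}
  d: {i}
  i: {a,d,v,y}
  p: ∅
  v: {a,i,y}
  y: {a,i,v}

Registers:
  lower bound: {a,i,v,y} mutually conflict ⇒ χ ≥ 4
  assign a→R1 d→R1 i→R0 p→R0 v→R2 y→R3 — no edge inside a register ⇒ χ ≤ 4
  χ = 4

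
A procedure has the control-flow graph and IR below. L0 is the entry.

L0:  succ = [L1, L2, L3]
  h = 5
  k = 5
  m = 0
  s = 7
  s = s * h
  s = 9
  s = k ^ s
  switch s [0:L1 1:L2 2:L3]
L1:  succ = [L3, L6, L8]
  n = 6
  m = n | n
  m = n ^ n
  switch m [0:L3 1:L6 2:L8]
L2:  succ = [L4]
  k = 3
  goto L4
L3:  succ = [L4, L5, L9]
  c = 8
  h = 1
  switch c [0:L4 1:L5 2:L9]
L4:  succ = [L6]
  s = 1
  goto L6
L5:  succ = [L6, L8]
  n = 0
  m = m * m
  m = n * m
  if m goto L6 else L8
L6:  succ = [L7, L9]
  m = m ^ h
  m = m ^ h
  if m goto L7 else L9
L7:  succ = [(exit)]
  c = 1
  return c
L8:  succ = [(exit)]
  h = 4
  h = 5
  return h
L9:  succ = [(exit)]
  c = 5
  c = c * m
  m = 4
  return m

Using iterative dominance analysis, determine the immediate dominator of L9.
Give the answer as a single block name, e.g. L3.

idom tree: L1←L0 L2←L0 L3←L0 L4←L0 L5←L3 L6←L0 L7←L6 L8←L0 L9←L0
Dom∩ at merges:
  L3: preds {L0,L1}: {L0} ∩ {L0,L1} = {L0}; idom=L0
  L4: preds {L2,L3}: {L0,L2} ∩ {L0,L3} = {L0}; idom=L0
  L6: preds {L1,L4,L5}: {L0,L1} ∩ {L0,L4} ∩ {L0,L3,L5} = {L0}; idom=L0
  L8: preds {L1,L5}: {L0,L1} ∩ {L0,L3,L5} = {L0}; idom=L0
  L9: preds {L3,L6}: {L0,L3} ∩ {L0,L6} = {L0}; idom=L0

idom(L9) = L0

Answer: L0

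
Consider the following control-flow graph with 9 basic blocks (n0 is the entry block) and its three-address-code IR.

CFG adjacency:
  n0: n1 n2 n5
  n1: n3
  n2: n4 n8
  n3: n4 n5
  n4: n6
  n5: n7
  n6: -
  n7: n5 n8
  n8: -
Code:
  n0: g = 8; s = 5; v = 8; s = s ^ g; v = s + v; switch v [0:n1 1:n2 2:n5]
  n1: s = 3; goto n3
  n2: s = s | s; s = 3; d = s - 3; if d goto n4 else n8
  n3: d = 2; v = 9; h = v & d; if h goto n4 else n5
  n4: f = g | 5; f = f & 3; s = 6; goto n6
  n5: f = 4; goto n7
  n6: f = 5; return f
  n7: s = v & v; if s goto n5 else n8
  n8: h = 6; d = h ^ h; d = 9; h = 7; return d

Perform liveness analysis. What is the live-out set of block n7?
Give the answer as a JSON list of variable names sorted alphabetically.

Block summaries:
  n0: def={g,s,v} ue=∅
  n1: def={s} ue=∅
  n2: def={d,s} ue={s}
  n3: def={d,h,v} ue=∅
  n4: def={f,s} ue={g}
  n5: def={f} ue=∅
  n6: def={f} ue=∅
  n7: def={s} ue={v}
  n8: def={d,h} ue=∅

Live sets:
  n0: in=∅ out={g,s,v}
  n1: in={g} out={g}
  n2: in={g,s} out={g}
  n3: in={g} out={g,v}
  n4: in={g} out=∅
  n5: in={v} out={v}
  n6: in=∅ out=∅
  n7: in={v} out={v}
  n8: in=∅ out=∅

live-out(n7) = ["v"]

Answer: ["v"]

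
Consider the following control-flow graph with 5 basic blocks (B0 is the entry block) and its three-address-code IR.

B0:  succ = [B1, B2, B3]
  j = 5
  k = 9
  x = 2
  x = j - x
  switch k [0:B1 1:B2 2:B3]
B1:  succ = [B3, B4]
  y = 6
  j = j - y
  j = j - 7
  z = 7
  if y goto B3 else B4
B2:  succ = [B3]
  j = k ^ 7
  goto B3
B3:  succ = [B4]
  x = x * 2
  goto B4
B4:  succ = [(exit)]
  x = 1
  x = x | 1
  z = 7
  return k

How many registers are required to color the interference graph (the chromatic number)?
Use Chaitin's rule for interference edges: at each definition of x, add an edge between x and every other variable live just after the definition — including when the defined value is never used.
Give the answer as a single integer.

Per-block:
  B0: def={j,k,x} ue=∅
  B1: def={j,y,z} ue={j}
  B2: def={j} ue={k}
  B3: def={x} ue={x}
  B4: def={x,z} ue={k}

Live sets:
  B0 li=∅ lo={j,k,x}
  B1 li={j,k,x} lo={k,x}
  B2 li={k,x} lo={k,x}
  B3 li={k,x} lo={k}
  B4 li={k} lo=∅

Interfere edges:
  j↔{k,x,y}
  k↔{j,x,y,z}
  x↔{j,k,y,z}
  y↔{j,k,x,z}
  z↔{k,x,y}

Chromatic number:
  clique {j,k,x,y} ⇒ need ≥ 4
  assign j→c3 k→c0 x→c1 y→c2 z→c3 — no edge inside a register ⇒ χ ≤ 4
  χ = 4

Answer: 4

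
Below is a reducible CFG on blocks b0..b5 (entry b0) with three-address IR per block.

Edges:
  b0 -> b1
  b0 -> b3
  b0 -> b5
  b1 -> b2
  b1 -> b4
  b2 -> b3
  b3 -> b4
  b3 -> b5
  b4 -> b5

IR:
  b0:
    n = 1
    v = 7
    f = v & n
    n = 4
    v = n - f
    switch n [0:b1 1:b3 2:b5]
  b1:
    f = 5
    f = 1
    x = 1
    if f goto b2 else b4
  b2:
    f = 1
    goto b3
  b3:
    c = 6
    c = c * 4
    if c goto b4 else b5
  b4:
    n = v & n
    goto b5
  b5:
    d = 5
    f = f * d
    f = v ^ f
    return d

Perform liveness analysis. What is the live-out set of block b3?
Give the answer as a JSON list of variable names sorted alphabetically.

Answer: ["f", "n", "v"]

Analysis:
def/use:
  b0 def {f,n,v} use ∅
  b1 def {f,x} use ∅
  b2 def {f} use ∅
  b3 def {c} use ∅
  b4 def {n} use {n,v}
  b5 def {d,f} use {f,v}

Backward fixpoint:
  b0: in=∅ out={f,n,v}
  b1: in={n,v} out={f,n,v}
  b2: in={n,v} out={f,n,v}
  b3: in={f,n,v} out={f,n,v}
  b4: in={f,n,v} out={f,v}
  b5: in={f,v} out=∅

live-out(b3) = ["f", "n", "v"]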